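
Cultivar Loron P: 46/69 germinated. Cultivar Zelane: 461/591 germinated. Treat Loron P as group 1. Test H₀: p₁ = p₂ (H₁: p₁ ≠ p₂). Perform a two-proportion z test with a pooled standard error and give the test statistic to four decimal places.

p̂₁ = 46/69 = 0.666667, p̂₂ = 461/591 = 0.780034.
Pooled p̂ = (46+461)/(69+591) = 507/660 = 0.768182.
SE = √(0.178079 × 0.0161848) = 0.053686.
z = (0.666667 − 0.780034)/0.053686 = -0.113367/0.053686 = -2.1117.
p-value = 2·P(Z > 2.112) ≈ 0.0347.

z = -2.1117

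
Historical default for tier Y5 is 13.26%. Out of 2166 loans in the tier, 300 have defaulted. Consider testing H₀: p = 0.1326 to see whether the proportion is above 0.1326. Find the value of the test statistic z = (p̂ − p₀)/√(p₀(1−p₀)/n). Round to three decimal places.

p̂ = 300/2166 = 0.138504.
SE = √(p₀(1−p₀)/n) = √(0.11502/2166) = 0.007287.
z = (0.138504 − 0.1326)/0.007287 = 0.005904/0.007287 = 0.810.
p-value = P(Z > 0.810) ≈ 0.2089.

z = 0.810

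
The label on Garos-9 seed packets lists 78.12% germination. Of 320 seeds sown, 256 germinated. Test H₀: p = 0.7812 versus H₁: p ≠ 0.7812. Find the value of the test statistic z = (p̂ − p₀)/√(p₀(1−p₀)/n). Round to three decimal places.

p̂ = 256/320 = 0.800000.
SE = √(p₀(1−p₀)/n) = √(0.17093/320) = 0.023112.
z = (0.800000 − 0.7812)/0.023112 = 0.018800/0.023112 = 0.813.
p-value = 2·P(Z > 0.813) ≈ 0.4160.

z = 0.813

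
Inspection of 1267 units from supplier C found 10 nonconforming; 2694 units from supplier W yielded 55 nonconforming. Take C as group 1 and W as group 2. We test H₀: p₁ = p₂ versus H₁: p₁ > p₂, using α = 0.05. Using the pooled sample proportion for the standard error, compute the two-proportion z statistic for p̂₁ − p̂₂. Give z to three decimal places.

z = -2.894

p̂₁ = 10/1267 ≈ 0.00789, p̂₂ = 55/2694 ≈ 0.02042.
Pooled p̂ = (10+55)/(1267+2694) = 65/3961 = 0.01641.
SE = √(0.0161407 × 0.00116046) = 0.00433.
z = (0.00789 − 0.02042)/0.00433 = -0.01253/0.00433 = -2.894.
p-value = P(Z > -2.894) ≈ 0.9981; since p > α = 0.05, fail to reject H₀.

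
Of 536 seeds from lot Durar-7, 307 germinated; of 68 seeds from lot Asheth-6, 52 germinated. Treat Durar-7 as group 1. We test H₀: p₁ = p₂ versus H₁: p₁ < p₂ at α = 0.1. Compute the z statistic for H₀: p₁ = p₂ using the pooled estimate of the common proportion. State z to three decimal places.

z = -3.037

p̂₁ = 307/536 ≈ 0.57276, p̂₂ = 52/68 ≈ 0.76471.
Pooled p̂ = (307+52)/(536+68) = 359/604 = 0.59437.
SE = √(0.241094 × 0.0165716) = 0.06321.
z = (0.57276 − 0.76471)/0.06321 = -0.19195/0.06321 = -3.037.
p-value = P(Z < -3.037) ≈ 0.0012, so at α = 0.1 we reject H₀.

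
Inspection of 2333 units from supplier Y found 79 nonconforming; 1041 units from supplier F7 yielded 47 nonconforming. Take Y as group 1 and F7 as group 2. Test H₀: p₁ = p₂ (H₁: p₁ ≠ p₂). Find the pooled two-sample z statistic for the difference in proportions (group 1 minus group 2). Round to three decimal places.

p̂₁ = 79/2333 = 0.03386, p̂₂ = 47/1041 = 0.04515.
Pooled p̂ = (79+47)/(2333+1041) = 126/3374 = 0.03734.
SE = √(p̂(1−p̂)(1/n₁+1/n₂)) = √(0.03734·0.96266·0.00138925) = √(4.99432e-05) = 0.00707.
z = (0.03386 − 0.04515)/0.00707 = -0.01129/0.00707 = -1.597.

z = -1.597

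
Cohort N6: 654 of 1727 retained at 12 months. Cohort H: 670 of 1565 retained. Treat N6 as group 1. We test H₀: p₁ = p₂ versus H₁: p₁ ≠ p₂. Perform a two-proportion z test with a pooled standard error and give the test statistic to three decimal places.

p̂₁ = 654/1727 = 0.378691, p̂₂ = 670/1565 = 0.428115.
Pooled p̂ = (654+670)/(1727+1565) = 1324/3292 = 0.402187.
SE = √(p̂(1−p̂)(1/n₁+1/n₂)) = √(0.402187·0.597813·0.00121802) = √(0.000292851) = 0.017113.
z = (0.378691 − 0.428115)/0.017113 = -0.049424/0.017113 = -2.888.

z = -2.888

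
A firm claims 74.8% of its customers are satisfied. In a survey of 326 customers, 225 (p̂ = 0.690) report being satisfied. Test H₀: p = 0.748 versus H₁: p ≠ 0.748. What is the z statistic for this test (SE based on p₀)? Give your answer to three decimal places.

p̂ = 225/326 = 0.69018.
SE = √(p₀(1−p₀)/n) = √(0.1885/326) = 0.02405.
z = (0.69018 − 0.748)/0.02405 = -0.05782/0.02405 = -2.404.

z = -2.404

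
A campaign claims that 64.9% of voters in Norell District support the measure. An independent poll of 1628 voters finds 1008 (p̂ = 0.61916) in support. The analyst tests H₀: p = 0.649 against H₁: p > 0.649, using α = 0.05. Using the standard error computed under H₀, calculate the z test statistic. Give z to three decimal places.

z = -2.522

p̂ = 1008/1628 = 0.61916.
SE = √(p₀(1−p₀)/n) = √(0.2278/1628) = 0.01183.
z = (0.61916 − 0.649)/0.01183 = -0.02984/0.01183 = -2.522.
p-value = P(Z > -2.522) ≈ 0.9942; since p > α = 0.05, fail to reject H₀.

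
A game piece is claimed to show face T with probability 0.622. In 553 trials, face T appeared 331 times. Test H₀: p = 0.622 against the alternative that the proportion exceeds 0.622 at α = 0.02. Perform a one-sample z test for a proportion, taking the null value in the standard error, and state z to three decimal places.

z = -1.137

p̂ = 331/553 = 0.59855.
Standard error under H₀: √(0.622×0.378/553) = 0.02062.
z = (0.59855 − 0.622)/0.02062 = -0.02345/0.02062 = -1.137.
p-value = P(Z > -1.137) ≈ 0.8723, so at α = 0.02 we fail to reject H₀.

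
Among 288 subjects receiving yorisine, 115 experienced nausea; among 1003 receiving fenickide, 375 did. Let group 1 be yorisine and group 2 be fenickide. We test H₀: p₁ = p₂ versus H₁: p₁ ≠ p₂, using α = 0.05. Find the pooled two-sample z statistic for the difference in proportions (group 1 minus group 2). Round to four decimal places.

p̂₁ = 115/288 = 0.399306, p̂₂ = 375/1003 = 0.373878.
Pooled p̂ = (115+375)/(288+1003) = 490/1291 = 0.379551.
SE = √(0.235492 × 0.00446923) = 0.032442.
z = (0.399306 − 0.373878)/0.032442 = 0.025428/0.032442 = 0.7838.
Two-sided p-value ≈ 2·Φ(−0.784) = 0.4332, so at α = 0.05 we fail to reject H₀.

z = 0.7838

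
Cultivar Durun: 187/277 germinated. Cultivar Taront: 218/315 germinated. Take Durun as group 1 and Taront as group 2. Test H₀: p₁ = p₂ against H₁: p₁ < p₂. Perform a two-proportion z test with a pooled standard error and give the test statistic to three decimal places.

z = -0.443

p̂₁ = 187/277 ≈ 0.67509, p̂₂ = 218/315 ≈ 0.69206.
Pooled p̂ = (187+218)/(277+315) = 405/592 = 0.68412.
SE = √(p̂(1−p̂)(1/n₁+1/n₂)) = √(0.68412·0.31588·0.00678471) = √(0.00146617) = 0.03829.
z = (0.67509 − 0.69206)/0.03829 = -0.01697/0.03829 = -0.443.
p-value = P(Z < -0.443) ≈ 0.3288.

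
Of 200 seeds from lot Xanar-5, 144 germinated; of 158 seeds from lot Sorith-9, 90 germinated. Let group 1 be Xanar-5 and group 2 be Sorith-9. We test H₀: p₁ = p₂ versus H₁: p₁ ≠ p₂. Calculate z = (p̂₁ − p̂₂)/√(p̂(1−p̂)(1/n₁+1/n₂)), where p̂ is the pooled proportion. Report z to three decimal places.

z = 2.969

p̂₁ = 144/200 = 0.720000, p̂₂ = 90/158 = 0.569620.
Pooled p̂ = (144+90)/(200+158) = 234/358 = 0.653631.
SE = √(0.226397 × 0.0113291) = 0.050645.
z = (0.720000 − 0.569620)/0.050645 = 0.150380/0.050645 = 2.969.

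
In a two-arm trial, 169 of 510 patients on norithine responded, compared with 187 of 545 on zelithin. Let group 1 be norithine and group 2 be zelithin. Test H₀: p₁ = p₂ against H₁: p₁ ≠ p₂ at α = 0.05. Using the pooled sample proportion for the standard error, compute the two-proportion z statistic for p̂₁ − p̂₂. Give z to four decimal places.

p̂₁ = 169/510 = 0.331373, p̂₂ = 187/545 = 0.343119.
Pooled p̂ = (169+187)/(510+545) = 356/1055 = 0.337441.
SE = √(p̂(1−p̂)(1/n₁+1/n₂)) = √(0.337441·0.662559·0.00379565) = √(0.00084861) = 0.029131.
z = (0.331373 − 0.343119)/0.029131 = -0.011746/0.029131 = -0.4032.
p-value = 2·P(Z > 0.403) ≈ 0.6868. With α = 0.05, fail to reject H₀.

z = -0.4032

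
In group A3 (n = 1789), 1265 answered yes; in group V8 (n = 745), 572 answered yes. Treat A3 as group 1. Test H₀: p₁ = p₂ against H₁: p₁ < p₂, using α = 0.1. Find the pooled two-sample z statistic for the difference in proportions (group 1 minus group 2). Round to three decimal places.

z = -3.117

p̂₁ = 1265/1789 ≈ 0.70710, p̂₂ = 572/745 ≈ 0.76779.
Pooled p̂ = (1265+572)/(1789+745) = 1837/2534 = 0.72494.
SE = √(p̂(1−p̂)(1/n₁+1/n₂)) = √(0.72494·0.27506·0.00190125) = √(0.000379113) = 0.01947.
z = (0.70710 − 0.76779)/0.01947 = -0.06069/0.01947 = -3.117.
p-value = P(Z < -3.117) ≈ 0.0009. With α = 0.1, reject H₀.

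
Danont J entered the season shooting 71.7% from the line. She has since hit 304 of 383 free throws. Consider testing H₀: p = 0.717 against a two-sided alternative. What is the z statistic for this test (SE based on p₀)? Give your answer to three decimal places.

p̂ = 304/383 ≈ 0.793734.
Standard error under H₀: √(0.717×0.283/383) = 0.023017.
z = (0.793734 − 0.717)/0.023017 = 0.076734/0.023017 = 3.334.

z = 3.334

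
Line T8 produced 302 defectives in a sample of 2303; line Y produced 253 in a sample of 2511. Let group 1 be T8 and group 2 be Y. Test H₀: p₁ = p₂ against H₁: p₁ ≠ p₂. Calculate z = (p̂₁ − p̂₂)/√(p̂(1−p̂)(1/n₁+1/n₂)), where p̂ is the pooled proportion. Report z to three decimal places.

z = 3.297

p̂₁ = 302/2303 ≈ 0.1311333, p̂₂ = 253/2511 ≈ 0.1007567.
Pooled p̂ = (302+253)/(2303+2511) = 555/4814 = 0.1152887.
SE = √(0.101997 × 0.000832464) = 0.0092146.
z = (0.1311333 − 0.1007567)/0.0092146 = 0.0303766/0.0092146 = 3.297.
Two-sided p-value ≈ 2·Φ(−3.297) = 0.0010.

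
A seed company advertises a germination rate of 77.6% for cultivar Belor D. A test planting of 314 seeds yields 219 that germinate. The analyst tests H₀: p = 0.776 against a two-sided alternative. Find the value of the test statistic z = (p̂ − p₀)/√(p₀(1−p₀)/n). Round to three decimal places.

z = -3.338

p̂ = 219/314 = 0.69745.
Under H₀, SE = √(0.776·0.224/314) = √(0.00055358) = 0.02353.
z = (0.69745 − 0.776)/0.02353 = -0.07855/0.02353 = -3.338.
Two-sided p-value ≈ 2·Φ(−3.338) = 0.0008.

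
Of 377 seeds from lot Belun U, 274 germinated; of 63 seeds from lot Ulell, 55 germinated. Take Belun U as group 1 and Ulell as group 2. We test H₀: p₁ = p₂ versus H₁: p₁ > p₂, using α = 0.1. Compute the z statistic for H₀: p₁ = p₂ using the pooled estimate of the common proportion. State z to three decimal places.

p̂₁ = 274/377 ≈ 0.72679, p̂₂ = 55/63 ≈ 0.87302.
Pooled p̂ = (274+55)/(377+63) = 329/440 = 0.74773.
SE = √(p̂(1−p̂)(1/n₁+1/n₂)) = √(0.74773·0.25227·0.0185255) = √(0.00349449) = 0.05911.
z = (0.72679 − 0.87302)/0.05911 = -0.14623/0.05911 = -2.474.
p-value = P(Z > -2.474) ≈ 0.9933; since p > α = 0.1, fail to reject H₀.

z = -2.474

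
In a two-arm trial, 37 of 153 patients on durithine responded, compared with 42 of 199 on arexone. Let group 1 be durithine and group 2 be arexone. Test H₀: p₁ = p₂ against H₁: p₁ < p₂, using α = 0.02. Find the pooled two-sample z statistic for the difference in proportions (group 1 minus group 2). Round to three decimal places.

z = 0.686

p̂₁ = 37/153 = 0.24183, p̂₂ = 42/199 = 0.21106.
Pooled p̂ = (37+42)/(153+199) = 79/352 = 0.22443.
SE = √(p̂(1−p̂)(1/n₁+1/n₂)) = √(0.22443·0.77557·0.0115611) = √(0.00201235) = 0.04486.
z = (0.24183 − 0.21106)/0.04486 = 0.03077/0.04486 = 0.686.
p-value = P(Z < 0.686) ≈ 0.7537. With α = 0.02, fail to reject H₀.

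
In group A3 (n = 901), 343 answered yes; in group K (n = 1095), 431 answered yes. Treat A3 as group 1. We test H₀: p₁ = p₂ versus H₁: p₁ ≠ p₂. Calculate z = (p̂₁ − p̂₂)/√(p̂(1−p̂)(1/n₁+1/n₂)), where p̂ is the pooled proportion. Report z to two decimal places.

p̂₁ = 343/901 = 0.3807, p̂₂ = 431/1095 = 0.3936.
Pooled p̂ = (343+431)/(901+1095) = 774/1996 = 0.3878.
SE = √(p̂(1−p̂)(1/n₁+1/n₂)) = √(0.3878·0.6122·0.00202312) = √(0.0004803) = 0.0219.
z = (0.3807 − 0.3936)/0.0219 = -0.0129/0.0219 = -0.59.
Two-sided p-value ≈ 2·Φ(−0.589) = 0.5555.

z = -0.59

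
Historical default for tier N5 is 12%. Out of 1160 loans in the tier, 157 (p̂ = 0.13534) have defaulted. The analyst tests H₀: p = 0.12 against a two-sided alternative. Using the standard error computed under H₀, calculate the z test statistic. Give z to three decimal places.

p̂ = 157/1160 = 0.13534.
Standard error under H₀: √(0.12×0.88/1160) = 0.00954.
z = (0.13534 − 0.12)/0.00954 = 0.01534/0.00954 = 1.608.

z = 1.608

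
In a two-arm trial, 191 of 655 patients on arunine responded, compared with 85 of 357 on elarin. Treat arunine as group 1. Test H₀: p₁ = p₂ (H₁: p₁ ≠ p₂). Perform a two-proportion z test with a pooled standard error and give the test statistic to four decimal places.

z = 1.8263

p̂₁ = 191/655 = 0.291603, p̂₂ = 85/357 = 0.238095.
Pooled p̂ = (191+85)/(655+357) = 276/1012 = 0.272727.
SE = √(0.198347 × 0.00432784) = 0.029299.
z = (0.291603 − 0.238095)/0.029299 = 0.053508/0.029299 = 1.8263.
p-value = 2·P(Z > 1.826) ≈ 0.0678.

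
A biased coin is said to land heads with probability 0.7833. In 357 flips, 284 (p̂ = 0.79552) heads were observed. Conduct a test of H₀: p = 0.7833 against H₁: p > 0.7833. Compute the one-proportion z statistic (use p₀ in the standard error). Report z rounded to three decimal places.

p̂ = 284/357 = 0.79552.
Standard error under H₀: √(0.7833×0.2167/357) = 0.02181.
z = (0.79552 − 0.7833)/0.02181 = 0.01222/0.02181 = 0.560.
p-value = P(Z > 0.560) ≈ 0.2876.

z = 0.560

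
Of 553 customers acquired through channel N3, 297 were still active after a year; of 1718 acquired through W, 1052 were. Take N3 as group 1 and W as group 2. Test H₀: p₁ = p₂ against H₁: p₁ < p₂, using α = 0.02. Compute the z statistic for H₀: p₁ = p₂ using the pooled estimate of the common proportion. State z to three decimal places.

p̂₁ = 297/553 = 0.53707, p̂₂ = 1052/1718 = 0.61234.
Pooled p̂ = (297+1052)/(553+1718) = 1349/2271 = 0.59401.
SE = √(0.241162 × 0.00239039) = 0.02401.
z = (0.53707 − 0.61234)/0.02401 = -0.07527/0.02401 = -3.135.
p-value = P(Z < -3.135) ≈ 0.0009, so at α = 0.02 we reject H₀.

z = -3.135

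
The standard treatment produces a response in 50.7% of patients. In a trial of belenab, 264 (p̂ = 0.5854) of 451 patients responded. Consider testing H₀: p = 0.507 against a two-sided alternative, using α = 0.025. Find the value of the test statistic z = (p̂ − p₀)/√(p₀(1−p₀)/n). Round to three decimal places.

z = 3.329

p̂ = 264/451 = 0.58537.
Under H₀, SE = √(0.507·0.493/451) = √(0.000554215) = 0.02354.
z = (0.58537 − 0.507)/0.02354 = 0.07837/0.02354 = 3.329.
p-value = 2·P(Z > 3.329) ≈ 0.0009, so at α = 0.025 we reject H₀.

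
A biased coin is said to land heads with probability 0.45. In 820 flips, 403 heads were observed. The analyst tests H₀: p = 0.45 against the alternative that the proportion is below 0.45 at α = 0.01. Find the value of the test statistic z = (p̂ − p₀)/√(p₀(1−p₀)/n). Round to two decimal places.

p̂ = 403/820 = 0.4915.
Standard error under H₀: √(0.45×0.55/820) = 0.0174.
z = (0.4915 − 0.45)/0.0174 = 0.0415/0.0174 = 2.39.
p-value = P(Z < 2.387) ≈ 0.9915. With α = 0.01, fail to reject H₀.

z = 2.39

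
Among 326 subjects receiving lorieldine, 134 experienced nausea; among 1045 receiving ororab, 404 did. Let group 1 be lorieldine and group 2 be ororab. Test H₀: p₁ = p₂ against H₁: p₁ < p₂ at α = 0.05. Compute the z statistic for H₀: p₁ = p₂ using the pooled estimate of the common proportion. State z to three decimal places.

z = 0.789

p̂₁ = 134/326 = 0.41104, p̂₂ = 404/1045 = 0.38660.
Pooled p̂ = (134+404)/(326+1045) = 538/1371 = 0.39241.
SE = √(p̂(1−p̂)(1/n₁+1/n₂)) = √(0.39241·0.60759·0.00402442) = √(0.000959524) = 0.03098.
z = (0.41104 − 0.38660)/0.03098 = 0.02444/0.03098 = 0.789.
p-value = P(Z < 0.789) ≈ 0.7849, so at α = 0.05 we fail to reject H₀.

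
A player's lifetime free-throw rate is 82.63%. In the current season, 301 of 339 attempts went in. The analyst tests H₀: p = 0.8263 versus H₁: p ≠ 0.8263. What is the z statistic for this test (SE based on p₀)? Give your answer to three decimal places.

z = 2.994

p̂ = 301/339 ≈ 0.88791.
Standard error under H₀: √(0.8263×0.1737/339) = 0.02058.
z = (0.88791 − 0.8263)/0.02058 = 0.06161/0.02058 = 2.994.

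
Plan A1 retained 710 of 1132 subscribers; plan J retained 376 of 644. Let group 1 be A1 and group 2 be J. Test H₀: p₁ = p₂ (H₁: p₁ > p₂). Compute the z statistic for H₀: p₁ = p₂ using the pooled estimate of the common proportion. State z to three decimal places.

p̂₁ = 710/1132 = 0.62721, p̂₂ = 376/644 = 0.58385.
Pooled p̂ = (710+376)/(1132+644) = 1086/1776 = 0.61149.
SE = √(p̂(1−p̂)(1/n₁+1/n₂)) = √(0.61149·0.38851·0.00243619) = √(0.000578767) = 0.02406.
z = (0.62721 − 0.58385)/0.02406 = 0.04336/0.02406 = 1.802.

z = 1.802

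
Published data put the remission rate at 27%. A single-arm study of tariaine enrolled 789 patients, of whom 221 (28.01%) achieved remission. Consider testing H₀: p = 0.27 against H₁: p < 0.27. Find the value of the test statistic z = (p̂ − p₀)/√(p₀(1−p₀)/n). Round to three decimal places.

z = 0.639

p̂ = 221/789 ≈ 0.28010.
Under H₀, SE = √(0.27·0.73/789) = √(0.00024981) = 0.01581.
z = (0.28010 − 0.27)/0.01581 = 0.01010/0.01581 = 0.639.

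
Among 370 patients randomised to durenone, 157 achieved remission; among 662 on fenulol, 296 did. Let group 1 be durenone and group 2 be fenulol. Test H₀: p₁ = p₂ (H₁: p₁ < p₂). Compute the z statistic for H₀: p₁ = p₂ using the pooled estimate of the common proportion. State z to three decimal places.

z = -0.708

p̂₁ = 157/370 = 0.42432, p̂₂ = 296/662 = 0.44713.
Pooled p̂ = (157+296)/(370+662) = 453/1032 = 0.43895.
SE = √(0.246273 × 0.00421328) = 0.03221.
z = (0.42432 − 0.44713)/0.03221 = -0.02281/0.03221 = -0.708.
p-value = P(Z < -0.708) ≈ 0.2395.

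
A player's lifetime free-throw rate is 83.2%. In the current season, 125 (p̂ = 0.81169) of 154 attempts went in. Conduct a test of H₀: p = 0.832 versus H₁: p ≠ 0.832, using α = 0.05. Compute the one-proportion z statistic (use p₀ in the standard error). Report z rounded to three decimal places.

p̂ = 125/154 ≈ 0.81169.
Under H₀, SE = √(0.832·0.168/154) = √(0.000907636) = 0.03013.
z = (0.81169 − 0.832)/0.03013 = -0.02031/0.03013 = -0.674.
p-value = 2·P(Z > 0.674) ≈ 0.5002. With α = 0.05, fail to reject H₀.

z = -0.674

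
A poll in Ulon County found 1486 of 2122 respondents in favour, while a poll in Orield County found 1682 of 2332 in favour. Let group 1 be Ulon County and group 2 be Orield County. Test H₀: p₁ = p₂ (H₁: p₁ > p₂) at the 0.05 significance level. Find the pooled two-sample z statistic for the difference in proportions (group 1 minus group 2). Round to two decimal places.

p̂₁ = 1486/2122 = 0.7003, p̂₂ = 1682/2332 = 0.7213.
Pooled p̂ = (1486+1682)/(2122+2332) = 3168/4454 = 0.7113.
SE = √(0.205365 × 0.00090007) = 0.0136.
z = (0.7003 − 0.7213)/0.0136 = -0.0210/0.0136 = -1.54.
p-value = P(Z > -1.544) ≈ 0.9387; since p > α = 0.05, fail to reject H₀.

z = -1.54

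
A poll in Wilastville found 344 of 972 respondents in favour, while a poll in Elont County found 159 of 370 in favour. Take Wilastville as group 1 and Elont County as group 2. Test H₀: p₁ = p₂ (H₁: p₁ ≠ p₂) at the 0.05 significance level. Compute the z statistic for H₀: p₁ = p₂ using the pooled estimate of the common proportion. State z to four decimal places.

z = -2.5641

p̂₁ = 344/972 ≈ 0.353909, p̂₂ = 159/370 ≈ 0.429730.
Pooled p̂ = (344+159)/(972+370) = 503/1342 = 0.374814.
SE = √(p̂(1−p̂)(1/n₁+1/n₂)) = √(0.374814·0.625186·0.00373151) = √(0.000874399) = 0.029570.
z = (0.353909 − 0.429730)/0.029570 = -0.075821/0.029570 = -2.5641.
p-value = 2·P(Z > 2.564) ≈ 0.0103, so at α = 0.05 we reject H₀.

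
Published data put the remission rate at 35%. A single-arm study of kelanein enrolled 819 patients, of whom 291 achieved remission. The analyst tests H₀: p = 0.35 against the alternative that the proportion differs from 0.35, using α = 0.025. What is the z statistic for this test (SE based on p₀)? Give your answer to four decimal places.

p̂ = 291/819 ≈ 0.355311.
SE = √(p₀(1−p₀)/n) = √(0.2275/819) = 0.016667.
z = (0.355311 − 0.35)/0.016667 = 0.005311/0.016667 = 0.3187.
p-value = 2·P(Z > 0.319) ≈ 0.7500; since p > α = 0.025, fail to reject H₀.

z = 0.3187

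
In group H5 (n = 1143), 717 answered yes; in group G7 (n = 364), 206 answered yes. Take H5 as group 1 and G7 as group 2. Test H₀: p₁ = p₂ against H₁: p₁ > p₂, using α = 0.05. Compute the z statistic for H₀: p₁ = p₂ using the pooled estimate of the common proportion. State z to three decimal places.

p̂₁ = 717/1143 ≈ 0.62730, p̂₂ = 206/364 ≈ 0.56593.
Pooled p̂ = (717+206)/(1143+364) = 923/1507 = 0.61248.
SE = √(p̂(1−p̂)(1/n₁+1/n₂)) = √(0.61248·0.38752·0.00362214) = √(0.000859713) = 0.02932.
z = (0.62730 − 0.56593)/0.02932 = 0.06137/0.02932 = 2.093.
p-value = P(Z > 2.093) ≈ 0.0182, so at α = 0.05 we reject H₀.

z = 2.093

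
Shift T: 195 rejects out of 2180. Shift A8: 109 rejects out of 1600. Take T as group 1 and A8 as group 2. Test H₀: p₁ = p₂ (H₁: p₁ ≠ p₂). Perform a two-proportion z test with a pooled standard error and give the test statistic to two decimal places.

p̂₁ = 195/2180 = 0.08945, p̂₂ = 109/1600 = 0.06813.
Pooled p̂ = (195+109)/(2180+1600) = 304/3780 = 0.08042.
SE = √(0.0739554 × 0.00108372) = 0.00895.
z = (0.08945 − 0.06813)/0.00895 = 0.02132/0.00895 = 2.38.
p-value = 2·P(Z > 2.382) ≈ 0.0172.

z = 2.38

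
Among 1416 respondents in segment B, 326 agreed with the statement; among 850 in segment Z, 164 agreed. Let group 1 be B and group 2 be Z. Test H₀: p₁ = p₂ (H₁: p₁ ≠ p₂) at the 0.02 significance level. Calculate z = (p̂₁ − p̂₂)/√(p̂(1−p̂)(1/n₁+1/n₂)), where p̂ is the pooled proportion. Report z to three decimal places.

z = 2.087

p̂₁ = 326/1416 ≈ 0.230226, p̂₂ = 164/850 ≈ 0.192941.
Pooled p̂ = (326+164)/(1416+850) = 490/2266 = 0.216240.
SE = √(0.16948 × 0.00188269) = 0.017863.
z = (0.230226 − 0.192941)/0.017863 = 0.037285/0.017863 = 2.087.
p-value = 2·P(Z > 2.087) ≈ 0.0369. With α = 0.02, fail to reject H₀.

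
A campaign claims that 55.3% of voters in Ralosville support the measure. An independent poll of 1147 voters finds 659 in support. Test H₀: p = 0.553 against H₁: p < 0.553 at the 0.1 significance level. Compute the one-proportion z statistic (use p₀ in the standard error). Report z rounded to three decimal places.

z = 1.467

p̂ = 659/1147 = 0.57454.
Standard error under H₀: √(0.553×0.447/1147) = 0.01468.
z = (0.57454 − 0.553)/0.01468 = 0.02154/0.01468 = 1.467.
p-value = P(Z < 1.467) ≈ 0.9289, so at α = 0.1 we fail to reject H₀.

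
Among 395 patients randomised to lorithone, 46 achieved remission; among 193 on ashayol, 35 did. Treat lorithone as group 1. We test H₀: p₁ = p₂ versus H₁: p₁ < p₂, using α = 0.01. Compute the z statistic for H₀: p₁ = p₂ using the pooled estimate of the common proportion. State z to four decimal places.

p̂₁ = 46/395 = 0.116456, p̂₂ = 35/193 = 0.181347.
Pooled p̂ = (46+35)/(395+193) = 81/588 = 0.137755.
SE = √(p̂(1−p̂)(1/n₁+1/n₂)) = √(0.137755·0.862245·0.00771299) = √(0.000916139) = 0.030268.
z = (0.116456 − 0.181347)/0.030268 = -0.064891/0.030268 = -2.1439.
p-value = P(Z < -2.144) ≈ 0.0160; since p > α = 0.01, fail to reject H₀.

z = -2.1439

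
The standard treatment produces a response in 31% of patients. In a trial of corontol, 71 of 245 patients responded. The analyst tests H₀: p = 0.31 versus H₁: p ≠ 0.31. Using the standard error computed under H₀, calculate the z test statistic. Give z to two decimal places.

z = -0.68

p̂ = 71/245 ≈ 0.2898.
Standard error under H₀: √(0.31×0.69/245) = 0.0295.
z = (0.2898 − 0.31)/0.0295 = -0.0202/0.0295 = -0.68.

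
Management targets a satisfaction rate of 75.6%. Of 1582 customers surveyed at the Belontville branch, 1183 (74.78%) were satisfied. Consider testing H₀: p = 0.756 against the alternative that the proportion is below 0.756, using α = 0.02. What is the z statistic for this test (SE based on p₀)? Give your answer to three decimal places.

z = -0.761

p̂ = 1183/1582 ≈ 0.747788.
Standard error under H₀: √(0.756×0.244/1582) = 0.010798.
z = (0.747788 − 0.756)/0.010798 = -0.008212/0.010798 = -0.761.
p-value = P(Z < -0.761) ≈ 0.2235, so at α = 0.02 we fail to reject H₀.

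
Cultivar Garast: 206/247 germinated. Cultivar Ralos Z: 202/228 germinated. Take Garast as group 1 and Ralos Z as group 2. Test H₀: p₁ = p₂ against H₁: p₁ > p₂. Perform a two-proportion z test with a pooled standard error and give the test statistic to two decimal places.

p̂₁ = 206/247 = 0.834008, p̂₂ = 202/228 = 0.885965.
Pooled p̂ = (206+202)/(247+228) = 408/475 = 0.858947.
SE = √(0.121157 × 0.00843455) = 0.031967.
z = (0.834008 − 0.885965)/0.031967 = -0.051957/0.031967 = -1.63.
p-value = P(Z > -1.625) ≈ 0.9480.

z = -1.63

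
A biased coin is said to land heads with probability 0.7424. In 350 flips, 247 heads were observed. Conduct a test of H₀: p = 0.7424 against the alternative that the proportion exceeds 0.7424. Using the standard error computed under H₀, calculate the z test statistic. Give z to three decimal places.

z = -1.569

p̂ = 247/350 ≈ 0.70571.
Standard error under H₀: √(0.7424×0.2576/350) = 0.02338.
z = (0.70571 − 0.7424)/0.02338 = -0.03669/0.02338 = -1.569.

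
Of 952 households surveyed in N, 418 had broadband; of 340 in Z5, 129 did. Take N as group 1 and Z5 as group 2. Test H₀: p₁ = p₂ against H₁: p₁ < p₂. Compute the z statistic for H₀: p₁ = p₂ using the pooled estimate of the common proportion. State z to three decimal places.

p̂₁ = 418/952 ≈ 0.43908, p̂₂ = 129/340 ≈ 0.37941.
Pooled p̂ = (418+129)/(952+340) = 547/1292 = 0.42337.
SE = √(0.244129 × 0.0039916) = 0.03122.
z = (0.43908 − 0.37941)/0.03122 = 0.05967/0.03122 = 1.911.

z = 1.911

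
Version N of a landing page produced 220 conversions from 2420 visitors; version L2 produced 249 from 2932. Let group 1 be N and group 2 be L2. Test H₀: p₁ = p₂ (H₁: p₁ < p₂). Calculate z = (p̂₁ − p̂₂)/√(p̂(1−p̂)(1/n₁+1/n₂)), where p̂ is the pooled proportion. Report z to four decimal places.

p̂₁ = 220/2420 ≈ 0.0909091, p̂₂ = 249/2932 ≈ 0.0849250.
Pooled p̂ = (220+249)/(2420+2932) = 469/5352 = 0.0876308.
SE = √(p̂(1−p̂)(1/n₁+1/n₂)) = √(0.0876308·0.9123692·0.000754287) = √(6.03065e-05) = 0.0077657.
z = (0.0909091 − 0.0849250)/0.0077657 = 0.0059841/0.0077657 = 0.7706.

z = 0.7706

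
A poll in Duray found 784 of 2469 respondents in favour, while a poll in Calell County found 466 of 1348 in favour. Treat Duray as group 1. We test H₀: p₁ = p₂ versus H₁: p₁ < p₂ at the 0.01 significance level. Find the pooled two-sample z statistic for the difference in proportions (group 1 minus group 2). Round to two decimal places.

p̂₁ = 784/2469 = 0.3175, p̂₂ = 466/1348 = 0.3457.
Pooled p̂ = (784+466)/(2469+1348) = 1250/3817 = 0.3275.
SE = √(0.220238 × 0.00114686) = 0.0159.
z = (0.3175 − 0.3457)/0.0159 = -0.0282/0.0159 = -1.77.
p-value = P(Z < -1.772) ≈ 0.0382, so at α = 0.01 we fail to reject H₀.

z = -1.77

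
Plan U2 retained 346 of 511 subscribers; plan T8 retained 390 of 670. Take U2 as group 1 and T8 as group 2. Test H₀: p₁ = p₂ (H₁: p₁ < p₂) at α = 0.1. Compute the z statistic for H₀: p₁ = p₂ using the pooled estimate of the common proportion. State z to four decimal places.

z = 3.3384

p̂₁ = 346/511 = 0.677104, p̂₂ = 390/670 = 0.582090.
Pooled p̂ = (346+390)/(511+670) = 736/1181 = 0.623201.
SE = √(0.234822 × 0.00344948) = 0.028461.
z = (0.677104 − 0.582090)/0.028461 = 0.095014/0.028461 = 3.3384.
p-value = P(Z < 3.338) ≈ 0.9996; since p > α = 0.1, fail to reject H₀.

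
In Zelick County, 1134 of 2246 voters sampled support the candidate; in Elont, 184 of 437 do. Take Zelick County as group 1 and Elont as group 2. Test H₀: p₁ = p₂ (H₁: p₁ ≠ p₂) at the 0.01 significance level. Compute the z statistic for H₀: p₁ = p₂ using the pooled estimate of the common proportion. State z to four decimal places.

p̂₁ = 1134/2246 = 0.504898, p̂₂ = 184/437 = 0.421053.
Pooled p̂ = (1134+184)/(2246+437) = 1318/2683 = 0.491241.
SE = √(0.249923 × 0.00273357) = 0.026138.
z = (0.504898 − 0.421053)/0.026138 = 0.083845/0.026138 = 3.2078.
p-value = 2·P(Z > 3.208) ≈ 0.0013; since p < α = 0.01, reject H₀.

z = 3.2078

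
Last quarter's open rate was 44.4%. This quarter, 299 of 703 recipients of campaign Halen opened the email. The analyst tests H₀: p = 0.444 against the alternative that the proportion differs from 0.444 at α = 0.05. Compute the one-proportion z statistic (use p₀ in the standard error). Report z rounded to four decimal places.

z = -0.9968

p̂ = 299/703 = 0.4253201.
Standard error under H₀: √(0.444×0.556/703) = 0.0187392.
z = (0.4253201 − 0.444)/0.0187392 = -0.0186799/0.0187392 = -0.9968.
Two-sided p-value ≈ 2·Φ(−0.997) = 0.3188; since p > α = 0.05, fail to reject H₀.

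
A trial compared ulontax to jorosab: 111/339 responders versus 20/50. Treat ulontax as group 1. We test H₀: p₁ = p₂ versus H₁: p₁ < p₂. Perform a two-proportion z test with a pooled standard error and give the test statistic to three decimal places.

z = -1.014

p̂₁ = 111/339 = 0.32743, p̂₂ = 20/50 = 0.40000.
Pooled p̂ = (111+20)/(339+50) = 131/389 = 0.33676.
SE = √(0.223353 × 0.0229499) = 0.07160.
z = (0.32743 − 0.40000)/0.07160 = -0.07257/0.07160 = -1.014.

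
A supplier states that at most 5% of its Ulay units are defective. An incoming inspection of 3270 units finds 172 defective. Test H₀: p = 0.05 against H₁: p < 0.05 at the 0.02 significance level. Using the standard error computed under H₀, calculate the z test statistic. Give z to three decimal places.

p̂ = 172/3270 = 0.05260.
Under H₀, SE = √(0.05·0.95/3270) = √(1.4526e-05) = 0.00381.
z = (0.05260 − 0.05)/0.00381 = 0.00260/0.00381 = 0.682.
p-value = P(Z < 0.682) ≈ 0.7524; since p > α = 0.02, fail to reject H₀.

z = 0.682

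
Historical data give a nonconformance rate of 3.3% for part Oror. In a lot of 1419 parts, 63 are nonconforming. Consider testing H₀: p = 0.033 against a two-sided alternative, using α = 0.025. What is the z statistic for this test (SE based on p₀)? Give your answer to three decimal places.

p̂ = 63/1419 ≈ 0.044397.
Under H₀, SE = √(0.033·0.967/1419) = √(2.24884e-05) = 0.004742.
z = (0.044397 − 0.033)/0.004742 = 0.011397/0.004742 = 2.403.
p-value = 2·P(Z > 2.403) ≈ 0.0162, so at α = 0.025 we reject H₀.

z = 2.403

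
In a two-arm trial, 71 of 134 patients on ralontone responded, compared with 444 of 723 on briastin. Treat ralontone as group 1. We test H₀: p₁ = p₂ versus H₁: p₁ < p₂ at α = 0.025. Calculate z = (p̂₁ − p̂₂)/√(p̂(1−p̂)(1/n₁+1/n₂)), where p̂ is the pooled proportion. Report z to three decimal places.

z = -1.829

p̂₁ = 71/134 ≈ 0.52985, p̂₂ = 444/723 ≈ 0.61411.
Pooled p̂ = (71+444)/(134+723) = 515/857 = 0.60093.
SE = √(p̂(1−p̂)(1/n₁+1/n₂)) = √(0.60093·0.39907·0.00884581) = √(0.00212134) = 0.04606.
z = (0.52985 − 0.61411)/0.04606 = -0.08426/0.04606 = -1.829.
p-value = P(Z < -1.829) ≈ 0.0337. With α = 0.025, fail to reject H₀.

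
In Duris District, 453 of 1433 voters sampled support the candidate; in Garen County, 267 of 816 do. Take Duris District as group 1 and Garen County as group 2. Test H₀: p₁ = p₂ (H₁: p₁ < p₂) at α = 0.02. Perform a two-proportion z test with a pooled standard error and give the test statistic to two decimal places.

p̂₁ = 453/1433 ≈ 0.3161, p̂₂ = 267/816 ≈ 0.3272.
Pooled p̂ = (453+267)/(1433+816) = 720/2249 = 0.3201.
SE = √(0.217651 × 0.00192333) = 0.0205.
z = (0.3161 − 0.3272)/0.0205 = -0.0111/0.0205 = -0.54.
p-value = P(Z < -0.542) ≈ 0.2940. With α = 0.02, fail to reject H₀.

z = -0.54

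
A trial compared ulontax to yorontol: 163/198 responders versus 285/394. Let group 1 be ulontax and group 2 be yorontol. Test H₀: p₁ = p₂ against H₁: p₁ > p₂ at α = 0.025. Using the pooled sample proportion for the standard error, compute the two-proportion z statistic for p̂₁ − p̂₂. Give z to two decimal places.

z = 2.67

p̂₁ = 163/198 ≈ 0.8232, p̂₂ = 285/394 ≈ 0.7234.
Pooled p̂ = (163+285)/(198+394) = 448/592 = 0.7568.
SE = √(0.184076 × 0.00758858) = 0.0374.
z = (0.8232 − 0.7234)/0.0374 = 0.0998/0.0374 = 2.67.
p-value = P(Z > 2.672) ≈ 0.0038. With α = 0.025, reject H₀.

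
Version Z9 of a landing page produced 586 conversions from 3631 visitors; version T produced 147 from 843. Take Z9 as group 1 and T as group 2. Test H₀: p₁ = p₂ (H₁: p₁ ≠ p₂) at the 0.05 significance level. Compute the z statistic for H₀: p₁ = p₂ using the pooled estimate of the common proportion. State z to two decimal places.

p̂₁ = 586/3631 ≈ 0.1614, p̂₂ = 147/843 ≈ 0.1744.
Pooled p̂ = (586+147)/(3631+843) = 733/4474 = 0.1638.
SE = √(0.136993 × 0.00146165) = 0.0142.
z = (0.1614 − 0.1744)/0.0142 = -0.0130/0.0142 = -0.92.
p-value = 2·P(Z > 0.918) ≈ 0.3587, so at α = 0.05 we fail to reject H₀.

z = -0.92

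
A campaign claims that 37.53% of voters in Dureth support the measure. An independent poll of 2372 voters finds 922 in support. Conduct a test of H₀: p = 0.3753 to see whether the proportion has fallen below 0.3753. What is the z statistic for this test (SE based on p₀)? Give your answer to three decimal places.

p̂ = 922/2372 ≈ 0.38870.
SE = √(p₀(1−p₀)/n) = √(0.23445/2372) = 0.00994.
z = (0.38870 − 0.3753)/0.00994 = 0.01340/0.00994 = 1.348.
p-value = P(Z < 1.348) ≈ 0.9112.

z = 1.348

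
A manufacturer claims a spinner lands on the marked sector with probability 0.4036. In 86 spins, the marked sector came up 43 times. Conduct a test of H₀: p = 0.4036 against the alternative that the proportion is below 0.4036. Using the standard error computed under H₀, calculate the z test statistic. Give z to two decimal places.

z = 1.82

p̂ = 43/86 = 0.5000.
SE = √(p₀(1−p₀)/n) = √(0.24071/86) = 0.0529.
z = (0.5000 − 0.4036)/0.0529 = 0.0964/0.0529 = 1.82.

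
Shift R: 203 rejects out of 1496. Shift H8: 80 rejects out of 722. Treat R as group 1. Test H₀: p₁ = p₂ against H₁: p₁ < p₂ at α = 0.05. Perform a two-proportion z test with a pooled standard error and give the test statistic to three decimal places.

z = 1.646

p̂₁ = 203/1496 ≈ 0.135695, p̂₂ = 80/722 ≈ 0.110803.
Pooled p̂ = (203+80)/(1496+722) = 283/2218 = 0.127592.
SE = √(p̂(1−p̂)(1/n₁+1/n₂)) = √(0.127592·0.872408·0.00205349) = √(0.000228579) = 0.015119.
z = (0.135695 − 0.110803)/0.015119 = 0.024892/0.015119 = 1.646.
p-value = P(Z < 1.646) ≈ 0.9502; since p > α = 0.05, fail to reject H₀.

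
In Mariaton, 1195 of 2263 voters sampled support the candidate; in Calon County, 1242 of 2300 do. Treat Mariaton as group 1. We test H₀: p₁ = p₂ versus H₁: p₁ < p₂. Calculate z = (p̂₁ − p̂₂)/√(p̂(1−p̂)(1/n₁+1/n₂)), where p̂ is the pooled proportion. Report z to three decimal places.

z = -0.808

p̂₁ = 1195/2263 ≈ 0.52806, p̂₂ = 1242/2300 ≈ 0.54000.
Pooled p̂ = (1195+1242)/(2263+2300) = 2437/4563 = 0.53408.
SE = √(0.248839 × 0.000876674) = 0.01477.
z = (0.52806 − 0.54000)/0.01477 = -0.01194/0.01477 = -0.808.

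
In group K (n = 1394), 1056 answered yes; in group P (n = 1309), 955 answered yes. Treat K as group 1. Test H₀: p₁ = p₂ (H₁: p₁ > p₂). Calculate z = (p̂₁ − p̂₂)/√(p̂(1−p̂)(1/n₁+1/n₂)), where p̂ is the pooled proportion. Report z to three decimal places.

z = 1.665

p̂₁ = 1056/1394 = 0.75753, p̂₂ = 955/1309 = 0.72956.
Pooled p̂ = (1056+955)/(1394+1309) = 2011/2703 = 0.74399.
SE = √(0.19047 × 0.0014813) = 0.01680.
z = (0.75753 − 0.72956)/0.01680 = 0.02797/0.01680 = 1.665.
p-value = P(Z > 1.665) ≈ 0.0480.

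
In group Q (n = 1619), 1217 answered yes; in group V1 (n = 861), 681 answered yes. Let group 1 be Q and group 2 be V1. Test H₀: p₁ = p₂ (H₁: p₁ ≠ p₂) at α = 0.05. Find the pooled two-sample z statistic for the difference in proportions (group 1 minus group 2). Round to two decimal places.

z = -2.20

p̂₁ = 1217/1619 = 0.751699, p̂₂ = 681/861 = 0.790941.
Pooled p̂ = (1217+681)/(1619+861) = 1898/2480 = 0.765323.
SE = √(0.179604 × 0.00177911) = 0.017876.
z = (0.751699 − 0.790941)/0.017876 = -0.039242/0.017876 = -2.20.
p-value = 2·P(Z > 2.195) ≈ 0.0281; since p < α = 0.05, reject H₀.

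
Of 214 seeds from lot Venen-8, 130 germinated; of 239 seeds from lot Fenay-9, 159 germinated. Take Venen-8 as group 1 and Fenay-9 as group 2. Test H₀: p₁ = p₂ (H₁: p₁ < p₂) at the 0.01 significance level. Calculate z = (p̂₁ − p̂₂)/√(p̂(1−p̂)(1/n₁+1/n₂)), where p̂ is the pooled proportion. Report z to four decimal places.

z = -1.2778

p̂₁ = 130/214 ≈ 0.607477, p̂₂ = 159/239 ≈ 0.665272.
Pooled p̂ = (130+159)/(214+239) = 289/453 = 0.637969.
SE = √(0.230965 × 0.008857) = 0.045229.
z = (0.607477 − 0.665272)/0.045229 = -0.057795/0.045229 = -1.2778.
p-value = P(Z < -1.278) ≈ 0.1007, so at α = 0.01 we fail to reject H₀.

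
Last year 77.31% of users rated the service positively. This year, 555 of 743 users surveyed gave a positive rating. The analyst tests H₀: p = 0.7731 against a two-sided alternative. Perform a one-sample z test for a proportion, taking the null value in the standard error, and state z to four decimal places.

z = -1.7005

p̂ = 555/743 = 0.746972.
SE = √(p₀(1−p₀)/n) = √(0.17542/743) = 0.015365.
z = (0.746972 − 0.7731)/0.015365 = -0.026128/0.015365 = -1.7005.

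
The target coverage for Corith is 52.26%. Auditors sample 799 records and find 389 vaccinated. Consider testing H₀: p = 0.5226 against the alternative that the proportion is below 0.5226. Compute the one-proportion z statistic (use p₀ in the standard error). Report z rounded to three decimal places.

p̂ = 389/799 = 0.48686.
Under H₀, SE = √(0.5226·0.4774/799) = √(0.000312252) = 0.01767.
z = (0.48686 − 0.5226)/0.01767 = -0.03574/0.01767 = -2.023.
p-value = P(Z < -2.023) ≈ 0.0216.

z = -2.023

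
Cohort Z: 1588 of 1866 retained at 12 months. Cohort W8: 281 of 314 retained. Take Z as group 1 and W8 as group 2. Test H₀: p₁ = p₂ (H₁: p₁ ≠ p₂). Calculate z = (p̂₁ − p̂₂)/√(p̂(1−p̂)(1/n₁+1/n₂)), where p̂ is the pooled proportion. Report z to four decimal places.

p̂₁ = 1588/1866 = 0.851018, p̂₂ = 281/314 = 0.894904.
Pooled p̂ = (1588+281)/(1866+314) = 1869/2180 = 0.857339.
SE = √(p̂(1−p̂)(1/n₁+1/n₂)) = √(0.857339·0.142661·0.00372062) = √(0.000455063) = 0.021332.
z = (0.851018 − 0.894904)/0.021332 = -0.043886/0.021332 = -2.0573.

z = -2.0573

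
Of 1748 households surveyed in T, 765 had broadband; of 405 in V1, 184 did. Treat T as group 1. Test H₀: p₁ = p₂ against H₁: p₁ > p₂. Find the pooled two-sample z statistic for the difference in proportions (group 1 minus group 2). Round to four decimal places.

p̂₁ = 765/1748 ≈ 0.437643, p̂₂ = 184/405 ≈ 0.454321.
Pooled p̂ = (765+184)/(1748+405) = 949/2153 = 0.440780.
SE = √(0.246493 × 0.00304122) = 0.027380.
z = (0.437643 − 0.454321)/0.027380 = -0.016678/0.027380 = -0.6091.

z = -0.6091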